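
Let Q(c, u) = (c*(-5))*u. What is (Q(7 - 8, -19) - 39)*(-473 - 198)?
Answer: 89914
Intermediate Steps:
Q(c, u) = -5*c*u (Q(c, u) = (-5*c)*u = -5*c*u)
(Q(7 - 8, -19) - 39)*(-473 - 198) = (-5*(7 - 8)*(-19) - 39)*(-473 - 198) = (-5*(-1)*(-19) - 39)*(-671) = (-95 - 39)*(-671) = -134*(-671) = 89914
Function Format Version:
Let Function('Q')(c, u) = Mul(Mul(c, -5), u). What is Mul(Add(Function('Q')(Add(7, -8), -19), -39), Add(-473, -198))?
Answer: 89914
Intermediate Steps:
Function('Q')(c, u) = Mul(-5, c, u) (Function('Q')(c, u) = Mul(Mul(-5, c), u) = Mul(-5, c, u))
Mul(Add(Function('Q')(Add(7, -8), -19), -39), Add(-473, -198)) = Mul(Add(Mul(-5, Add(7, -8), -19), -39), Add(-473, -198)) = Mul(Add(Mul(-5, -1, -19), -39), -671) = Mul(Add(-95, -39), -671) = Mul(-134, -671) = 89914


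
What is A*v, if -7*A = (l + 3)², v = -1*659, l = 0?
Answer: 5931/7 ≈ 847.29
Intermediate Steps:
v = -659
A = -9/7 (A = -(0 + 3)²/7 = -⅐*3² = -⅐*9 = -9/7 ≈ -1.2857)
A*v = -9/7*(-659) = 5931/7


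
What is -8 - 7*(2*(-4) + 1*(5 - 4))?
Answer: 41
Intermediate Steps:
-8 - 7*(2*(-4) + 1*(5 - 4)) = -8 - 7*(-8 + 1*1) = -8 - 7*(-8 + 1) = -8 - 7*(-7) = -8 + 49 = 41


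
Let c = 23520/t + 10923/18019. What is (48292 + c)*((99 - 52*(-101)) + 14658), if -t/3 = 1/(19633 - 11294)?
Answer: -23554028004436721/18019 ≈ -1.3072e+12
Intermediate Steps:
t = -3/8339 (t = -3/(19633 - 11294) = -3/8339 ≈ -0.00035976)
c = -1178041846517/18019 (c = 23520/(-3/8339) + 10923/18019 = 23520*(-8339/3) + 10923*(1/18019) = -65377760 + 10923/18019 = -1178041846517/18019 ≈ -6.5378e+7)
(48292 + c)*((99 - 52*(-101)) + 14658) = (48292 - 1178041846517/18019)*((99 - 52*(-101)) + 14658) = -1177171672969*((99 + 5252) + 14658)/18019 = -1177171672969*(5351 + 14658)/18019 = -1177171672969/18019*20009 = -23554028004436721/18019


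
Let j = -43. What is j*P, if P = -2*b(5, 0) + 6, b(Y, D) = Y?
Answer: 172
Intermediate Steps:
P = -4 (P = -2*5 + 6 = -10 + 6 = -4)
j*P = -43*(-4) = 172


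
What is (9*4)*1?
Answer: 36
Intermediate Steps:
(9*4)*1 = 36*1 = 36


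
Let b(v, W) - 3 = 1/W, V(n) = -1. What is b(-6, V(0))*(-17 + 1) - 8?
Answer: -40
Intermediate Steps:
b(v, W) = 3 + 1/W
b(-6, V(0))*(-17 + 1) - 8 = (3 + 1/(-1))*(-17 + 1) - 8 = (3 - 1)*(-16) - 8 = 2*(-16) - 8 = -32 - 8 = -40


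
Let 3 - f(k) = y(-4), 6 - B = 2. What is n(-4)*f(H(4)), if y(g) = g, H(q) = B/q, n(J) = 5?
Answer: 35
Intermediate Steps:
B = 4 (B = 6 - 1*2 = 6 - 2 = 4)
H(q) = 4/q
f(k) = 7 (f(k) = 3 - 1*(-4) = 3 + 4 = 7)
n(-4)*f(H(4)) = 5*7 = 35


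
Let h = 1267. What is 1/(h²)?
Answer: 1/1605289 ≈ 6.2294e-7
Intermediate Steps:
1/(h²) = 1/(1267²) = 1/1605289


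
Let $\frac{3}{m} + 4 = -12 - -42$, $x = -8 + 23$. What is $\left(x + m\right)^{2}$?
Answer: $\frac{154449}{676} \approx 228.47$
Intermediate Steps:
$x = 15$
$m = \frac{3}{26}$ ($m = \frac{3}{-4 - -30} = \frac{3}{-4 + \left(-12 + 42\right)} = \frac{3}{-4 + 30} = \frac{3}{26} \approx 0.11538$)
$\left(x + m\right)^{2} = \left(15 + \frac{3}{26}\right)^{2} = \left(\frac{393}{26}\right)^{2} = \frac{154449}{676}$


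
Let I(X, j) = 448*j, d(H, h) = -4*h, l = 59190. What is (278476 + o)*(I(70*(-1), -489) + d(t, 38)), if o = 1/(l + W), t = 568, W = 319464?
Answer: -11558152575643660/189327 ≈ -6.1049e+10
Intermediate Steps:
o = 1/378654 (o = 1/(59190 + 319464) = 1/378654 ≈ 2.6409e-6)
(278476 + o)*(I(70*(-1), -489) + d(t, 38)) = (278476 + 1/378654)*(448*(-489) - 4*38) = 105446051305*(-219072 - 152)/378654 = (105446051305/378654)*(-219224) = -11558152575643660/189327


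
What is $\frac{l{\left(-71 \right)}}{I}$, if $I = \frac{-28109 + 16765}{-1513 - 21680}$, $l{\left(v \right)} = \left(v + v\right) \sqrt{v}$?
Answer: $- \frac{1646703 i \sqrt{71}}{5672} \approx - 2446.3 i$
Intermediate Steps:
$l{\left(v \right)} = 2 v^{\frac{3}{2}}$ ($l{\left(v \right)} = 2 v \sqrt{v} = 2 v^{\frac{3}{2}}$)
$I = \frac{11344}{23193}$ ($I = - \frac{11344}{-23193} = \left(-11344\right) \left(- \frac{1}{23193}\right) = \frac{11344}{23193} \approx 0.48911$)
$\frac{l{\left(-71 \right)}}{I} = \frac{2 \left(-71\right)^{\frac{3}{2}}}{\frac{11344}{23193}} = 2 \left(- 71 i \sqrt{71}\right) \frac{23193}{11344} = - 142 i \sqrt{71} \cdot \frac{23193}{11344} = - \frac{1646703 i \sqrt{71}}{5672}$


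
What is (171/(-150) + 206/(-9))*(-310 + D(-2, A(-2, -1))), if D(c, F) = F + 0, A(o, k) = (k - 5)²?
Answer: 1481381/225 ≈ 6583.9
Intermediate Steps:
A(o, k) = (-5 + k)²
D(c, F) = F
(171/(-150) + 206/(-9))*(-310 + D(-2, A(-2, -1))) = (171/(-150) + 206/(-9))*(-310 + (-5 - 1)²) = (171*(-1/150) + 206*(-⅑))*(-310 + (-6)²) = (-57/50 - 206/9)*(-310 + 36) = -10813/450*(-274) = 1481381/225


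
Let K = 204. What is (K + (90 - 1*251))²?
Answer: 1849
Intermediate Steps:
(K + (90 - 1*251))² = (204 + (90 - 1*251))² = (204 + (90 - 251))² = (204 - 161)² = 43² = 1849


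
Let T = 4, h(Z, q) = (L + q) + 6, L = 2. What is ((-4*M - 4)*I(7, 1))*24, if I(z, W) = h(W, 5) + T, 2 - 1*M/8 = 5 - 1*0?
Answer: 37536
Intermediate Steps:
h(Z, q) = 8 + q (h(Z, q) = (2 + q) + 6 = 8 + q)
M = -24 (M = 16 - 8*(5 - 1*0) = 16 - 8*(5 + 0) = 16 - 8*5 = 16 - 40 = -24)
I(z, W) = 17 (I(z, W) = (8 + 5) + 4 = 13 + 4 = 17)
((-4*M - 4)*I(7, 1))*24 = ((-4*(-24) - 4)*17)*24 = ((96 - 4)*17)*24 = (92*17)*24 = 1564*24 = 37536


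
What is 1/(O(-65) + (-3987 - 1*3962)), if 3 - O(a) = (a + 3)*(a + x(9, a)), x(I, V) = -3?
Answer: -1/12162 ≈ -8.2223e-5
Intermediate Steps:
O(a) = 3 - (-3 + a)*(3 + a) (O(a) = 3 - (a + 3)*(a - 3) = 3 - (3 + a)*(-3 + a) = 3 - (-3 + a)*(3 + a))
1/(O(-65) + (-3987 - 1*3962)) = 1/((12 - 1*(-65)**2) + (-3987 - 1*3962)) = 1/((12 - 1*4225) + (-3987 - 3962)) = 1/((12 - 4225) - 7949) = 1/(-4213 - 7949) = 1/(-12162) = -1/12162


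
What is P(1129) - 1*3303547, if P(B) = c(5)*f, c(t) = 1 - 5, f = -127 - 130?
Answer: -3302519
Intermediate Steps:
f = -257
c(t) = -4
P(B) = 1028 (P(B) = -4*(-257) = 1028)
P(1129) - 1*3303547 = 1028 - 1*3303547 = 1028 - 3303547 = -3302519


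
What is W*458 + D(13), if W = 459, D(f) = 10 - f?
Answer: 210219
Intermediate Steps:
W*458 + D(13) = 459*458 + (10 - 1*13) = 210222 + (10 - 13) = 210222 - 3 = 210219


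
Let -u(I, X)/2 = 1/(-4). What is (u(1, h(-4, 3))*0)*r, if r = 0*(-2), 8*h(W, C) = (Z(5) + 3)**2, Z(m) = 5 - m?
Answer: 0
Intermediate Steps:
h(W, C) = 9/8 (h(W, C) = ((5 - 1*5) + 3)**2/8 = ((5 - 5) + 3)**2/8 = (0 + 3)**2/8 = (1/8)*3**2 = (1/8)*9 = 9/8)
r = 0
u(I, X) = 1/2 (u(I, X) = -2/(-4) = -2*(-1/4) = 1/2)
(u(1, h(-4, 3))*0)*r = ((1/2)*0)*0 = 0*0 = 0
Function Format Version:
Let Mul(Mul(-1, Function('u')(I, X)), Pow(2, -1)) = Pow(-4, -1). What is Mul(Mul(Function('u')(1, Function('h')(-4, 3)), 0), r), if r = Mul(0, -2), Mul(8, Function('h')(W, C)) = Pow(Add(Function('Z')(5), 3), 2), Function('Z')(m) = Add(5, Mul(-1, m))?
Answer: 0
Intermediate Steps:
Function('h')(W, C) = Rational(9, 8) (Function('h')(W, C) = Mul(Rational(1, 8), Pow(Add(Add(5, Mul(-1, 5)), 3), 2)) = Mul(Rational(1, 8), Pow(Add(Add(5, -5), 3), 2)) = Mul(Rational(1, 8), Pow(Add(0, 3), 2)) = Mul(Rational(1, 8), Pow(3, 2)) = Mul(Rational(1, 8), 9) = Rational(9, 8))
r = 0
Function('u')(I, X) = Rational(1, 2) (Function('u')(I, X) = Mul(-2, Pow(-4, -1)) = Mul(-2, Rational(-1, 4)) = Rational(1, 2))
Mul(Mul(Function('u')(1, Function('h')(-4, 3)), 0), r) = Mul(Mul(Rational(1, 2), 0), 0) = Mul(0, 0) = 0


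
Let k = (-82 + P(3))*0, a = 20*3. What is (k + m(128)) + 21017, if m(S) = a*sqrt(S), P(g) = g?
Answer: 21017 + 480*sqrt(2) ≈ 21696.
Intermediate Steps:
a = 60
m(S) = 60*sqrt(S)
k = 0 (k = (-82 + 3)*0 = -79*0 = 0)
(k + m(128)) + 21017 = (0 + 60*sqrt(128)) + 21017 = (0 + 60*(8*sqrt(2))) + 21017 = (0 + 480*sqrt(2)) + 21017 = 480*sqrt(2) + 21017 = 21017 + 480*sqrt(2)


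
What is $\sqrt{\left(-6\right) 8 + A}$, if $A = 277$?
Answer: $\sqrt{229} \approx 15.133$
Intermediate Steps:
$\sqrt{\left(-6\right) 8 + A} = \sqrt{\left(-6\right) 8 + 277} = \sqrt{-48 + 277} = \sqrt{229}$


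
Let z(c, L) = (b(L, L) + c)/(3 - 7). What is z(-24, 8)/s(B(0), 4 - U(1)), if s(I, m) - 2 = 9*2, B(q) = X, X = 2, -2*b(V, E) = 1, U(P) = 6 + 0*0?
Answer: 49/160 ≈ 0.30625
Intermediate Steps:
U(P) = 6 (U(P) = 6 + 0 = 6)
b(V, E) = -1/2 (b(V, E) = -1/2*1 = -1/2)
z(c, L) = 1/8 - c/4 (z(c, L) = (-1/2 + c)/(3 - 7) = (-1/2 + c)/(-4) = (-1/2 + c)*(-1/4) = 1/8 - c/4)
B(q) = 2
s(I, m) = 20 (s(I, m) = 2 + 9*2 = 2 + 18 = 20)
z(-24, 8)/s(B(0), 4 - U(1)) = (1/8 - 1/4*(-24))/20 = (1/8 + 6)*(1/20) = (49/8)*(1/20) = 49/160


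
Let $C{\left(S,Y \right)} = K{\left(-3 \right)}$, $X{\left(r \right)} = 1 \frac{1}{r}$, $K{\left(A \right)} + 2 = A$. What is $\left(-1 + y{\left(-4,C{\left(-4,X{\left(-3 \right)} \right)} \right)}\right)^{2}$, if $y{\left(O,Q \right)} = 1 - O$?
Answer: $16$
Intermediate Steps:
$K{\left(A \right)} = -2 + A$
$X{\left(r \right)} = \frac{1}{r}$
$C{\left(S,Y \right)} = -5$ ($C{\left(S,Y \right)} = -2 - 3 = -5$)
$\left(-1 + y{\left(-4,C{\left(-4,X{\left(-3 \right)} \right)} \right)}\right)^{2} = \left(-1 + \left(1 - -4\right)\right)^{2} = \left(-1 + \left(1 + 4\right)\right)^{2} = \left(-1 + 5\right)^{2} = 4^{2} = 16$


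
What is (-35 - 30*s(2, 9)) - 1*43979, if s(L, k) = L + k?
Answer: -44344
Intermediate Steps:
(-35 - 30*s(2, 9)) - 1*43979 = (-35 - 30*(2 + 9)) - 1*43979 = (-35 - 30*11) - 43979 = (-35 - 330) - 43979 = -365 - 43979 = -44344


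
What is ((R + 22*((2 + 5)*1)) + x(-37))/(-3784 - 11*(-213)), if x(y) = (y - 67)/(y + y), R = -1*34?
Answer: -4492/53317 ≈ -0.084251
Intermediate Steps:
R = -34
x(y) = (-67 + y)/(2*y) (x(y) = (-67 + y)/((2*y)) = (-67 + y)*(1/(2*y)) = (-67 + y)/(2*y))
((R + 22*((2 + 5)*1)) + x(-37))/(-3784 - 11*(-213)) = ((-34 + 22*((2 + 5)*1)) + (½)*(-67 - 37)/(-37))/(-3784 - 11*(-213)) = ((-34 + 22*(7*1)) + (½)*(-1/37)*(-104))/(-3784 + 2343) = ((-34 + 22*7) + 52/37)/(-1441) = ((-34 + 154) + 52/37)*(-1/1441) = (120 + 52/37)*(-1/1441) = (4492/37)*(-1/1441) = -4492/53317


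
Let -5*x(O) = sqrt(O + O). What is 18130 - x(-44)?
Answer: 18130 + 2*I*sqrt(22)/5 ≈ 18130.0 + 1.8762*I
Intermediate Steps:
x(O) = -sqrt(2)*sqrt(O)/5 (x(O) = -sqrt(O + O)/5 = -sqrt(2)*sqrt(O)/5)
18130 - x(-44) = 18130 - (-1)*sqrt(2)*sqrt(-44)/5 = 18130 - (-1)*sqrt(2)*2*I*sqrt(11)/5 = 18130 - (-2)*I*sqrt(22)/5 = 18130 + 2*I*sqrt(22)/5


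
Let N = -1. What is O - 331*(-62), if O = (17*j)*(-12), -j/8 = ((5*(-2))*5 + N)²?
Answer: 4265354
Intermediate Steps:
j = -20808 (j = -8*((5*(-2))*5 - 1)² = -8*(-10*5 - 1)² = -8*(-50 - 1)² = -8*(-51)² = -8*2601 = -20808)
O = 4244832 (O = (17*(-20808))*(-12) = -353736*(-12) = 4244832)
O - 331*(-62) = 4244832 - 331*(-62) = 4244832 - 1*(-20522) = 4244832 + 20522 = 4265354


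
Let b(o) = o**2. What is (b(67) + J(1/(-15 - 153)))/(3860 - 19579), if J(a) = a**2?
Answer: -126697537/443653056 ≈ -0.28558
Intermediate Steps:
(b(67) + J(1/(-15 - 153)))/(3860 - 19579) = (67**2 + (1/(-15 - 153))**2)/(3860 - 19579) = (4489 + (1/(-168))**2)/(-15719) = (4489 + (-1/168)**2)*(-1/15719) = (4489 + 1/28224)*(-1/15719) = (126697537/28224)*(-1/15719) = -126697537/443653056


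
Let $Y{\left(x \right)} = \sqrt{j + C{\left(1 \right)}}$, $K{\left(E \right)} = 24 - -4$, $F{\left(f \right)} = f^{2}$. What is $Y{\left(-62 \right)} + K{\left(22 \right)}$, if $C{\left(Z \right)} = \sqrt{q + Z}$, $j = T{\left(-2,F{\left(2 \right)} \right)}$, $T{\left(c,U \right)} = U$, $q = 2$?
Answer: $28 + \sqrt{4 + \sqrt{3}} \approx 30.394$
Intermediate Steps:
$j = 4$ ($j = 2^{2} = 4$)
$C{\left(Z \right)} = \sqrt{2 + Z}$
$K{\left(E \right)} = 28$ ($K{\left(E \right)} = 24 + 4 = 28$)
$Y{\left(x \right)} = \sqrt{4 + \sqrt{3}}$ ($Y{\left(x \right)} = \sqrt{4 + \sqrt{2 + 1}} = \sqrt{4 + \sqrt{3}}$)
$Y{\left(-62 \right)} + K{\left(22 \right)} = \sqrt{4 + \sqrt{3}} + 28 = 28 + \sqrt{4 + \sqrt{3}}$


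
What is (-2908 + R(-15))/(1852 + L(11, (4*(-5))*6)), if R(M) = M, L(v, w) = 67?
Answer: -2923/1919 ≈ -1.5232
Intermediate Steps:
(-2908 + R(-15))/(1852 + L(11, (4*(-5))*6)) = (-2908 - 15)/(1852 + 67) = -2923/1919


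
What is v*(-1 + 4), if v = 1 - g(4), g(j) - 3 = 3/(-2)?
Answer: -3/2 ≈ -1.5000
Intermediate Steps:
g(j) = 3/2 (g(j) = 3 + 3/(-2) = 3 + 3*(-1/2) = 3 - 3/2 = 3/2)
v = -1/2 (v = 1 - 1*3/2 = 1 - 3/2 = -1/2 ≈ -0.50000)
v*(-1 + 4) = -(-1 + 4)/2 = -1/2*3 = -3/2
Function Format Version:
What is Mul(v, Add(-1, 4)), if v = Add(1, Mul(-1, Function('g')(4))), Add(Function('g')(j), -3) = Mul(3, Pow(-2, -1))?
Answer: Rational(-3, 2) ≈ -1.5000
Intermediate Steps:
Function('g')(j) = Rational(3, 2) (Function('g')(j) = Add(3, Mul(3, Pow(-2, -1))) = Add(3, Mul(3, Rational(-1, 2))) = Add(3, Rational(-3, 2)) = Rational(3, 2))
v = Rational(-1, 2) (v = Add(1, Mul(-1, Rational(3, 2))) = Add(1, Rational(-3, 2)) = Rational(-1, 2) ≈ -0.50000)
Mul(v, Add(-1, 4)) = Mul(Rational(-1, 2), Add(-1, 4)) = Mul(Rational(-1, 2), 3) = Rational(-3, 2)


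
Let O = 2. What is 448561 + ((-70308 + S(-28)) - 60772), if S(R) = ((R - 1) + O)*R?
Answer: 318237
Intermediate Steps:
S(R) = R*(1 + R) (S(R) = ((R - 1) + 2)*R = ((-1 + R) + 2)*R = (1 + R)*R = R*(1 + R))
448561 + ((-70308 + S(-28)) - 60772) = 448561 + ((-70308 - 28*(1 - 28)) - 60772) = 448561 + ((-70308 - 28*(-27)) - 60772) = 448561 + ((-70308 + 756) - 60772) = 448561 + (-69552 - 60772) = 448561 - 130324 = 318237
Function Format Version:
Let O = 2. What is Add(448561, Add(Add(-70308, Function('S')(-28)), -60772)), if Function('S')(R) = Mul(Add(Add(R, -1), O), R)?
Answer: 318237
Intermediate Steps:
Function('S')(R) = Mul(R, Add(1, R)) (Function('S')(R) = Mul(Add(Add(R, -1), 2), R) = Mul(Add(Add(-1, R), 2), R) = Mul(Add(1, R), R) = Mul(R, Add(1, R)))
Add(448561, Add(Add(-70308, Function('S')(-28)), -60772)) = Add(448561, Add(Add(-70308, Mul(-28, Add(1, -28))), -60772)) = Add(448561, Add(Add(-70308, Mul(-28, -27)), -60772)) = Add(448561, Add(Add(-70308, 756), -60772)) = Add(448561, Add(-69552, -60772)) = Add(448561, -130324) = 318237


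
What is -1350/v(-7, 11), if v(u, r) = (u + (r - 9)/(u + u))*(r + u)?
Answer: 189/4 ≈ 47.250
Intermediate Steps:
v(u, r) = (r + u)*(u + (-9 + r)/(2*u)) (v(u, r) = (u + (-9 + r)/((2*u)))*(r + u) = (u + (-9 + r)*(1/(2*u)))*(r + u) = (u + (-9 + r)/(2*u))*(r + u) = (r + u)*(u + (-9 + r)/(2*u)))
-1350/v(-7, 11) = -1350/((½)*(11² - 9*11 - 7*(-9 + 11 + 2*(-7)² + 2*11*(-7)))/(-7)) = -1350/((½)*(-⅐)*(121 - 99 - 7*(-9 + 11 + 2*49 - 154))) = -1350/((½)*(-⅐)*(121 - 99 - 7*(-9 + 11 + 98 - 154))) = -1350/((½)*(-⅐)*(121 - 99 - 7*(-54))) = -1350/((½)*(-⅐)*(121 - 99 + 378)) = -1350/((½)*(-⅐)*400) = -1350/(-200/7) = -1350*(-7)/200 = -54*(-7/8) = 189/4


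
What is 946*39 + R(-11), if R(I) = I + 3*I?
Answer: 36850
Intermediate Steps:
R(I) = 4*I
946*39 + R(-11) = 946*39 + 4*(-11) = 36894 - 44 = 36850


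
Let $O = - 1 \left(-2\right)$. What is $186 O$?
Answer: $372$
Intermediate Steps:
$O = 2$ ($O = \left(-1\right) \left(-2\right) = 2$)
$186 O = 186 \cdot 2 = 372$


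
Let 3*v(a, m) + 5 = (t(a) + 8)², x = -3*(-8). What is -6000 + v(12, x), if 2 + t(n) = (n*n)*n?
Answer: 2988751/3 ≈ 9.9625e+5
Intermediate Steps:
x = 24
t(n) = -2 + n³ (t(n) = -2 + (n*n)*n = -2 + n²*n = -2 + n³)
v(a, m) = -5/3 + (6 + a³)²/3 (v(a, m) = -5/3 + ((-2 + a³) + 8)²/3 = -5/3 + (6 + a³)²/3)
-6000 + v(12, x) = -6000 + (-5/3 + (6 + 12³)²/3) = -6000 + (-5/3 + (6 + 1728)²/3) = -6000 + (-5/3 + (⅓)*1734²) = -6000 + (-5/3 + (⅓)*3006756) = -6000 + (-5/3 + 1002252) = -6000 + 3006751/3 = 2988751/3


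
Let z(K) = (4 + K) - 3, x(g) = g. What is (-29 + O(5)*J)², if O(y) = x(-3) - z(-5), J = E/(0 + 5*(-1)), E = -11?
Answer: 17956/25 ≈ 718.24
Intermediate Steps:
z(K) = 1 + K
J = 11/5 (J = -11/(0 + 5*(-1)) = -11/(0 - 5) = -11/(-5) = -11*(-⅕) = 11/5 ≈ 2.2000)
O(y) = 1 (O(y) = -3 - (1 - 5) = -3 - 1*(-4) = -3 + 4 = 1)
(-29 + O(5)*J)² = (-29 + 1*(11/5))² = (-29 + 11/5)² = (-134/5)² = 17956/25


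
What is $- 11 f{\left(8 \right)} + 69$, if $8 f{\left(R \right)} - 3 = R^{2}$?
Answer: $- \frac{185}{8} \approx -23.125$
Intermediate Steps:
$f{\left(R \right)} = \frac{3}{8} + \frac{R^{2}}{8}$
$- 11 f{\left(8 \right)} + 69 = - 11 \left(\frac{3}{8} + \frac{8^{2}}{8}\right) + 69 = - 11 \left(\frac{3}{8} + \frac{1}{8} \cdot 64\right) + 69 = - 11 \left(\frac{3}{8} + 8\right) + 69 = \left(-11\right) \frac{67}{8} + 69 = - \frac{737}{8} + 69 = - \frac{185}{8}$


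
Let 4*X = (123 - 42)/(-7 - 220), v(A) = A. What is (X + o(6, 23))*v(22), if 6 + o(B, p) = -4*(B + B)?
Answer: -540243/454 ≈ -1190.0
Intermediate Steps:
o(B, p) = -6 - 8*B (o(B, p) = -6 - 4*(B + B) = -6 - 8*B)
X = -81/908 (X = ((123 - 42)/(-7 - 220))/4 = (81/(-227))/4 = (81*(-1/227))/4 = (1/4)*(-81/227) = -81/908 ≈ -0.089207)
(X + o(6, 23))*v(22) = (-81/908 + (-6 - 8*6))*22 = (-81/908 + (-6 - 48))*22 = (-81/908 - 54)*22 = -49113/908*22 = -540243/454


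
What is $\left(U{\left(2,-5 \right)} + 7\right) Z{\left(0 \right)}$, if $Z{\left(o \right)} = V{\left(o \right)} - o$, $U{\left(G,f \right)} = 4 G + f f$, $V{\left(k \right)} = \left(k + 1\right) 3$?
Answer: $120$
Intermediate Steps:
$V{\left(k \right)} = 3 + 3 k$ ($V{\left(k \right)} = \left(1 + k\right) 3 = 3 + 3 k$)
$U{\left(G,f \right)} = f^{2} + 4 G$ ($U{\left(G,f \right)} = 4 G + f^{2} = f^{2} + 4 G$)
$Z{\left(o \right)} = 3 + 2 o$ ($Z{\left(o \right)} = \left(3 + 3 o\right) - o = 3 + 2 o$)
$\left(U{\left(2,-5 \right)} + 7\right) Z{\left(0 \right)} = \left(\left(\left(-5\right)^{2} + 4 \cdot 2\right) + 7\right) \left(3 + 2 \cdot 0\right) = \left(\left(25 + 8\right) + 7\right) \left(3 + 0\right) = \left(33 + 7\right) 3 = 40 \cdot 3 = 120$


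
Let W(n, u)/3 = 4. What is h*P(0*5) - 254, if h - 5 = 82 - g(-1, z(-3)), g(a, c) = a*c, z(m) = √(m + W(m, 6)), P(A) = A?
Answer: -254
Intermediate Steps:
W(n, u) = 12 (W(n, u) = 3*4 = 12)
z(m) = √(12 + m) (z(m) = √(m + 12) = √(12 + m))
h = 90 (h = 5 + (82 - (-1)*√(12 - 3)) = 5 + (82 - (-1)*√9) = 5 + (82 - (-1)*3) = 5 + (82 - 1*(-3)) = 5 + (82 + 3) = 5 + 85 = 90)
h*P(0*5) - 254 = 90*(0*5) - 254 = 90*0 - 254 = 0 - 254 = -254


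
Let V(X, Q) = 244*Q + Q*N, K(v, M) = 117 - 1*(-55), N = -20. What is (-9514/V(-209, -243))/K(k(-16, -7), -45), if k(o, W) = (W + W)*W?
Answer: 4757/4681152 ≈ 0.0010162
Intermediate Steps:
k(o, W) = 2*W² (k(o, W) = (2*W)*W = 2*W²)
K(v, M) = 172 (K(v, M) = 117 + 55 = 172)
V(X, Q) = 224*Q (V(X, Q) = 244*Q + Q*(-20) = 244*Q - 20*Q = 224*Q)
(-9514/V(-209, -243))/K(k(-16, -7), -45) = -9514/(224*(-243))/172 = -9514/(-54432)*(1/172) = -9514*(-1/54432)*(1/172) = (4757/27216)*(1/172) = 4757/4681152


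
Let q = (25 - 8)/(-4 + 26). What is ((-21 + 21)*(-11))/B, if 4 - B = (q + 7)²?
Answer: 0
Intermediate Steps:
q = 17/22 ≈ 0.77273
B = -27305/484 (B = 4 - (17/22 + 7)² = 4 - (171/22)² = 4 - 1*29241/484 = 4 - 29241/484 = -27305/484 ≈ -56.415)
((-21 + 21)*(-11))/B = ((-21 + 21)*(-11))/(-27305/484) = (0*(-11))*(-484/27305) = 0*(-484/27305) = 0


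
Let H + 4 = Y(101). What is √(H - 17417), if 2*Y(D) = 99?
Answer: I*√69486/2 ≈ 131.8*I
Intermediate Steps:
Y(D) = 99/2 (Y(D) = (½)*99 = 99/2)
H = 91/2 (H = -4 + 99/2 = 91/2 ≈ 45.500)
√(H - 17417) = √(91/2 - 17417) = √(-34743/2) = I*√69486/2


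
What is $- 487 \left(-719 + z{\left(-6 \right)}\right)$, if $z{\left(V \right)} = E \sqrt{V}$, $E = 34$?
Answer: $350153 - 16558 i \sqrt{6} \approx 3.5015 \cdot 10^{5} - 40559.0 i$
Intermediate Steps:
$z{\left(V \right)} = 34 \sqrt{V}$
$- 487 \left(-719 + z{\left(-6 \right)}\right) = - 487 \left(-719 + 34 \sqrt{-6}\right) = - 487 \left(-719 + 34 i \sqrt{6}\right) = 350153 - 16558 i \sqrt{6}$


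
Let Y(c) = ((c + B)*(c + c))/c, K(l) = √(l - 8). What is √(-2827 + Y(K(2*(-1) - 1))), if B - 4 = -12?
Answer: √(-2843 + 2*I*√11) ≈ 0.0622 + 53.32*I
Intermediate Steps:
B = -8 (B = 4 - 12 = -8)
K(l) = √(-8 + l)
Y(c) = -16 + 2*c (Y(c) = ((c - 8)*(c + c))/c = ((-8 + c)*(2*c))/c = (2*c*(-8 + c))/c = -16 + 2*c)
√(-2827 + Y(K(2*(-1) - 1))) = √(-2827 + (-16 + 2*√(-8 + (2*(-1) - 1)))) = √(-2827 + (-16 + 2*√(-8 + (-2 - 1)))) = √(-2827 + (-16 + 2*√(-8 - 3))) = √(-2827 + (-16 + 2*√(-11))) = √(-2827 + (-16 + 2*(I*√11))) = √(-2827 + (-16 + 2*I*√11)) = √(-2843 + 2*I*√11)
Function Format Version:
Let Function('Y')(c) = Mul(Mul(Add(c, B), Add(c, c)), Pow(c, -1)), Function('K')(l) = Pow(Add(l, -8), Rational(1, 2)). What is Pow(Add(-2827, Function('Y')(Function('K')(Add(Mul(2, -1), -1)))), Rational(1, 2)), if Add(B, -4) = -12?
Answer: Pow(Add(-2843, Mul(2, I, Pow(11, Rational(1, 2)))), Rational(1, 2)) ≈ Add(0.0622, Mul(53.320, I))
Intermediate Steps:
B = -8 (B = Add(4, -12) = -8)
Function('K')(l) = Pow(Add(-8, l), Rational(1, 2))
Function('Y')(c) = Add(-16, Mul(2, c)) (Function('Y')(c) = Mul(Mul(Add(c, -8), Add(c, c)), Pow(c, -1)) = Mul(Mul(Add(-8, c), Mul(2, c)), Pow(c, -1)) = Mul(Mul(2, c, Add(-8, c)), Pow(c, -1)) = Add(-16, Mul(2, c)))
Pow(Add(-2827, Function('Y')(Function('K')(Add(Mul(2, -1), -1)))), Rational(1, 2)) = Pow(Add(-2827, Add(-16, Mul(2, Pow(Add(-8, Add(Mul(2, -1), -1)), Rational(1, 2))))), Rational(1, 2)) = Pow(Add(-2827, Add(-16, Mul(2, Pow(Add(-8, Add(-2, -1)), Rational(1, 2))))), Rational(1, 2)) = Pow(Add(-2827, Add(-16, Mul(2, Pow(Add(-8, -3), Rational(1, 2))))), Rational(1, 2)) = Pow(Add(-2827, Add(-16, Mul(2, Pow(-11, Rational(1, 2))))), Rational(1, 2)) = Pow(Add(-2827, Add(-16, Mul(2, Mul(I, Pow(11, Rational(1, 2)))))), Rational(1, 2)) = Pow(Add(-2827, Add(-16, Mul(2, I, Pow(11, Rational(1, 2))))), Rational(1, 2)) = Pow(Add(-2843, Mul(2, I, Pow(11, Rational(1, 2)))), Rational(1, 2))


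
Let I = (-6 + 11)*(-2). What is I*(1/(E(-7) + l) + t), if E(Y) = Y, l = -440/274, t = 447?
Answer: -5268760/1179 ≈ -4468.8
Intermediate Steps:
l = -220/137 (l = -440*1/274 = -220/137 ≈ -1.6058)
I = -10 (I = 5*(-2) = -10)
I*(1/(E(-7) + l) + t) = -10*(1/(-7 - 220/137) + 447) = -10*(1/(-1179/137) + 447) = -10*(-137/1179 + 447) = -10*526876/1179 = -5268760/1179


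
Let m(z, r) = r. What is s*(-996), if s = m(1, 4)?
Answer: -3984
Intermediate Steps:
s = 4
s*(-996) = 4*(-996) = -3984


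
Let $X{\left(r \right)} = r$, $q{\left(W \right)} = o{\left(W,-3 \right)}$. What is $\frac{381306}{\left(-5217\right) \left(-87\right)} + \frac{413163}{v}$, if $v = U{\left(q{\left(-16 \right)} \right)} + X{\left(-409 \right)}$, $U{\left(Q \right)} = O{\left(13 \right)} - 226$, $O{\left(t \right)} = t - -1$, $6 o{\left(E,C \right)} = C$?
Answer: $- \frac{2312212571}{3479739} \approx -664.48$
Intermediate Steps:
$o{\left(E,C \right)} = \frac{C}{6}$
$O{\left(t \right)} = 1 + t$ ($O{\left(t \right)} = t + 1 = 1 + t$)
$q{\left(W \right)} = - \frac{1}{2}$ ($q{\left(W \right)} = \frac{1}{6} \left(-3\right) = - \frac{1}{2}$)
$U{\left(Q \right)} = -212$ ($U{\left(Q \right)} = \left(1 + 13\right) - 226 = 14 - 226 = -212$)
$v = -621$ ($v = -212 - 409 = -621$)
$\frac{381306}{\left(-5217\right) \left(-87\right)} + \frac{413163}{v} = \frac{381306}{\left(-5217\right) \left(-87\right)} + \frac{413163}{-621} = \frac{381306}{453879} + 413163 \left(- \frac{1}{621}\right) = 381306 \cdot \frac{1}{453879} - \frac{45907}{69} = \frac{127102}{151293} - \frac{45907}{69} = - \frac{2312212571}{3479739}$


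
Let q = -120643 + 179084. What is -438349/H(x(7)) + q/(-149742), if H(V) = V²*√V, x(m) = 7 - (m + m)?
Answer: -58441/149742 + 438349*I*√7/343 ≈ -0.39028 + 3381.2*I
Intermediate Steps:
x(m) = 7 - 2*m
H(V) = V^(5/2)
q = 58441
-438349/H(x(7)) + q/(-149742) = -438349/(7 - 2*7)^(5/2) + 58441/(-149742) = -438349/(7 - 14)^(5/2) + 58441*(-1/149742) = -438349*(-I*√7/343) - 58441/149742 = -(-438349)*I*√7/343 - 58441/149742 = 438349*I*√7/343 - 58441/149742 = -58441/149742 + 438349*I*√7/343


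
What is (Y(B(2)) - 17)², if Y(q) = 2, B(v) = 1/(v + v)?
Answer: 225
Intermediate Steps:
B(v) = 1/(2*v)
(Y(B(2)) - 17)² = (2 - 17)² = (-15)² = 225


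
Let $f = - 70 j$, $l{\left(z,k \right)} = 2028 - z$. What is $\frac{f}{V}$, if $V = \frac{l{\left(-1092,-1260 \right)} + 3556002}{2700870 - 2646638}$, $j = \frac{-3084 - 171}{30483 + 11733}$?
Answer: $\frac{36776075}{447178257} \approx 0.08224$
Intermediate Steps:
$j = - \frac{1085}{14072}$ ($j = - \frac{3255}{42216} = \left(-3255\right) \frac{1}{42216} = - \frac{1085}{14072} \approx -0.077103$)
$f = \frac{37975}{7036}$ ($f = \left(-70\right) \left(- \frac{1085}{14072}\right) = \frac{37975}{7036} \approx 5.3972$)
$V = \frac{1779561}{27116}$ ($V = \frac{\left(2028 - -1092\right) + 3556002}{2700870 - 2646638} = \frac{\left(2028 + 1092\right) + 3556002}{54232} = \left(3120 + 3556002\right) \frac{1}{54232} = 3559122 \cdot \frac{1}{54232} = \frac{1779561}{27116} \approx 65.628$)
$\frac{f}{V} = \frac{37975}{7036 \cdot \frac{1779561}{27116}} = \frac{37975}{7036} \cdot \frac{27116}{1779561} = \frac{36776075}{447178257}$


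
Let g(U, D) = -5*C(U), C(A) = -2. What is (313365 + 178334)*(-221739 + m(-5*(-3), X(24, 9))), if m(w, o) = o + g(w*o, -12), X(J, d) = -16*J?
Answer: -109212739987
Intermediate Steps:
g(U, D) = 10 (g(U, D) = -5*(-2) = 10)
m(w, o) = 10 + o (m(w, o) = o + 10 = 10 + o)
(313365 + 178334)*(-221739 + m(-5*(-3), X(24, 9))) = (313365 + 178334)*(-221739 + (10 - 16*24)) = 491699*(-221739 + (10 - 384)) = 491699*(-221739 - 374) = 491699*(-222113) = -109212739987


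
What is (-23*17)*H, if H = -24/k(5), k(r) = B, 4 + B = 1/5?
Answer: -46920/19 ≈ -2469.5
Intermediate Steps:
B = -19/5 (B = -4 + 1/5 = -4 + ⅕ = -19/5 ≈ -3.8000)
k(r) = -19/5
H = 120/19 (H = -24/(-19/5) = -24*(-5/19) = 120/19 ≈ 6.3158)
(-23*17)*H = -23*17*(120/19) = -391*120/19 = -46920/19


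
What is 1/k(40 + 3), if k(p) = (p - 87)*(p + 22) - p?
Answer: -1/2903 ≈ -0.00034447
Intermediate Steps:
k(p) = -p + (-87 + p)*(22 + p) (k(p) = (-87 + p)*(22 + p) - p = -p + (-87 + p)*(22 + p))
1/k(40 + 3) = 1/(-1914 + (40 + 3)**2 - 66*(40 + 3)) = 1/(-1914 + 43**2 - 66*43) = 1/(-1914 + 1849 - 2838) = 1/(-2903) = -1/2903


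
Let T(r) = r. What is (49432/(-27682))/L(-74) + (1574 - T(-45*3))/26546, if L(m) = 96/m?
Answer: 3176438693/2204539116 ≈ 1.4409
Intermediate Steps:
(49432/(-27682))/L(-74) + (1574 - T(-45*3))/26546 = (49432/(-27682))/((96/(-74))) + (1574 - (-45)*3)/26546 = (49432*(-1/27682))/((96*(-1/74))) + (1574 - 1*(-135))*(1/26546) = -24716/(13841*(-48/37)) + (1574 + 135)*(1/26546) = -24716/13841*(-37/48) + 1709*(1/26546) = 228623/166092 + 1709/26546 = 3176438693/2204539116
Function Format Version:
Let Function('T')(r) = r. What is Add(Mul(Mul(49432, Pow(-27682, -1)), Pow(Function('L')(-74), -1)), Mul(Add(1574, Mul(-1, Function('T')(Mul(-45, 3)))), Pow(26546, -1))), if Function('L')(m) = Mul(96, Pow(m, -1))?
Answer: Rational(3176438693, 2204539116) ≈ 1.4409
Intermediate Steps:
Add(Mul(Mul(49432, Pow(-27682, -1)), Pow(Function('L')(-74), -1)), Mul(Add(1574, Mul(-1, Function('T')(Mul(-45, 3)))), Pow(26546, -1))) = Add(Mul(Mul(49432, Pow(-27682, -1)), Pow(Mul(96, Pow(-74, -1)), -1)), Mul(Add(1574, Mul(-1, Mul(-45, 3))), Pow(26546, -1))) = Add(Mul(Mul(49432, Rational(-1, 27682)), Pow(Mul(96, Rational(-1, 74)), -1)), Mul(Add(1574, Mul(-1, -135)), Rational(1, 26546))) = Add(Mul(Rational(-24716, 13841), Pow(Rational(-48, 37), -1)), Mul(Add(1574, 135), Rational(1, 26546))) = Add(Mul(Rational(-24716, 13841), Rational(-37, 48)), Mul(1709, Rational(1, 26546))) = Add(Rational(228623, 166092), Rational(1709, 26546)) = Rational(3176438693, 2204539116)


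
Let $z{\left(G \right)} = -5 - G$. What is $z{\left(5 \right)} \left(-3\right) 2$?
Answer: $60$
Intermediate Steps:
$z{\left(5 \right)} \left(-3\right) 2 = \left(-5 - 5\right) \left(-3\right) 2 = \left(-10\right) \left(-3\right) 2 = 30 \cdot 2 = 60$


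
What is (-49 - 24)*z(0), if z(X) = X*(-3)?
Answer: 0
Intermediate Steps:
z(X) = -3*X
(-49 - 24)*z(0) = (-49 - 24)*(-3*0) = -73*0 = 0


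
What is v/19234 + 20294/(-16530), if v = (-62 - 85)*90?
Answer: -152256674/79484505 ≈ -1.9156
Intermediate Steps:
v = -13230 (v = -147*90 = -13230)
v/19234 + 20294/(-16530) = -13230/19234 + 20294/(-16530) = -13230*1/19234 + 20294*(-1/16530) = -6615/9617 - 10147/8265 = -152256674/79484505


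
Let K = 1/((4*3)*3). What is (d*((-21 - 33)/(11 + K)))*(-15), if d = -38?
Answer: -1108080/397 ≈ -2791.1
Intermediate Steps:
K = 1/36 (K = 1/(12*3) = 1/36 ≈ 0.027778)
(d*((-21 - 33)/(11 + K)))*(-15) = -38*(-21 - 33)/(11 + 1/36)*(-15) = -(-2052)/397/36*(-15) = -(-2052)*36/397*(-15) = -38*(-1944/397)*(-15) = (73872/397)*(-15) = -1108080/397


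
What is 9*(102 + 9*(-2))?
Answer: 756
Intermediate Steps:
9*(102 + 9*(-2)) = 9*(102 - 18) = 9*84 = 756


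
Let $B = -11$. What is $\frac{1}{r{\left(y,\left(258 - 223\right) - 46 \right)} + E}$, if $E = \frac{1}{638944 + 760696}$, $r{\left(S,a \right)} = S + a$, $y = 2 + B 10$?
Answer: $- \frac{1399640}{166557159} \approx -0.0084034$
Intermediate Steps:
$y = -108$ ($y = 2 - 110 = -108$)
$E = \frac{1}{1399640} \approx 7.1447 \cdot 10^{-7}$
$\frac{1}{r{\left(y,\left(258 - 223\right) - 46 \right)} + E} = \frac{1}{\left(-108 + \left(\left(258 - 223\right) - 46\right)\right) + \frac{1}{1399640}} = \frac{1}{\left(-108 + \left(35 - 46\right)\right) + \frac{1}{1399640}} = \frac{1}{\left(-108 - 11\right) + \frac{1}{1399640}} = \frac{1}{-119 + \frac{1}{1399640}} = \frac{1}{- \frac{166557159}{1399640}} = - \frac{1399640}{166557159}$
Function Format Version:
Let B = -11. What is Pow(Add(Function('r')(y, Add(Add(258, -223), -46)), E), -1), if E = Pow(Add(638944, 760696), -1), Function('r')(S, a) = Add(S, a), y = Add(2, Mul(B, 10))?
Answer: Rational(-1399640, 166557159) ≈ -0.0084034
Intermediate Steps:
y = -108 (y = Add(2, Mul(-11, 10)) = Add(2, -110) = -108)
E = Rational(1, 1399640) (E = Pow(1399640, -1) = Rational(1, 1399640) ≈ 7.1447e-7)
Pow(Add(Function('r')(y, Add(Add(258, -223), -46)), E), -1) = Pow(Add(Add(-108, Add(Add(258, -223), -46)), Rational(1, 1399640)), -1) = Pow(Add(Add(-108, Add(35, -46)), Rational(1, 1399640)), -1) = Pow(Add(Add(-108, -11), Rational(1, 1399640)), -1) = Pow(Add(-119, Rational(1, 1399640)), -1) = Pow(Rational(-166557159, 1399640), -1) = Rational(-1399640, 166557159)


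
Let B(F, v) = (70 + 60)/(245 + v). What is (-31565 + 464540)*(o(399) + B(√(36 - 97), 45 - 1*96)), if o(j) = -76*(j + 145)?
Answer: -1736360941425/97 ≈ -1.7901e+10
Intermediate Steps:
o(j) = -11020 - 76*j (o(j) = -76*(145 + j) = -11020 - 76*j)
B(F, v) = 130/(245 + v)
(-31565 + 464540)*(o(399) + B(√(36 - 97), 45 - 1*96)) = (-31565 + 464540)*((-11020 - 76*399) + 130/(245 + (45 - 1*96))) = 432975*((-11020 - 30324) + 130/(245 + (45 - 96))) = 432975*(-41344 + 130/(245 - 51)) = 432975*(-41344 + 130/194) = 432975*(-41344 + 130*(1/194)) = 432975*(-41344 + 65/97) = 432975*(-4010303/97) = -1736360941425/97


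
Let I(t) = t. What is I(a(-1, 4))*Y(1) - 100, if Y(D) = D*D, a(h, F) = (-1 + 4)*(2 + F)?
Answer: -82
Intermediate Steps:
a(h, F) = 6 + 3*F (a(h, F) = 3*(2 + F) = 6 + 3*F)
Y(D) = D**2
I(a(-1, 4))*Y(1) - 100 = (6 + 3*4)*1**2 - 100 = (6 + 12)*1 - 100 = 18*1 - 100 = 18 - 100 = -82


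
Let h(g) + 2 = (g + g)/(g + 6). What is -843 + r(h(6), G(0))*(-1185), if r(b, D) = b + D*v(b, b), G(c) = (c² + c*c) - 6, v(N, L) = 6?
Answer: 43002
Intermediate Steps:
h(g) = -2 + 2*g/(6 + g) (h(g) = -2 + (g + g)/(g + 6) = -2 + (2*g)/(6 + g) = -2 + 2*g/(6 + g))
G(c) = -6 + 2*c² (G(c) = (c² + c²) - 6 = 2*c² - 6 = -6 + 2*c²)
r(b, D) = b + 6*D (r(b, D) = b + D*6 = b + 6*D)
-843 + r(h(6), G(0))*(-1185) = -843 + (-12/(6 + 6) + 6*(-6 + 2*0²))*(-1185) = -843 + (-12/12 + 6*(-6 + 2*0))*(-1185) = -843 + (-12*1/12 + 6*(-6 + 0))*(-1185) = -843 + (-1 + 6*(-6))*(-1185) = -843 + (-1 - 36)*(-1185) = -843 - 37*(-1185) = -843 + 43845 = 43002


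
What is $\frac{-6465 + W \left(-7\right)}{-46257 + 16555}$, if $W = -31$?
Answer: $\frac{3124}{14851} \approx 0.21036$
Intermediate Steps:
$\frac{-6465 + W \left(-7\right)}{-46257 + 16555} = \frac{-6465 - -217}{-46257 + 16555} = \frac{-6465 + 217}{-29702} = \left(-6248\right) \left(- \frac{1}{29702}\right) = \frac{3124}{14851}$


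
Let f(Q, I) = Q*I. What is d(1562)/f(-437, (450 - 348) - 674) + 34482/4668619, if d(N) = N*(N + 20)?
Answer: 262390203901/26522424539 ≈ 9.8931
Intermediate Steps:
d(N) = N*(20 + N)
f(Q, I) = I*Q
d(1562)/f(-437, (450 - 348) - 674) + 34482/4668619 = (1562*(20 + 1562))/((((450 - 348) - 674)*(-437))) + 34482/4668619 = (1562*1582)/(((102 - 674)*(-437))) + 34482*(1/4668619) = 2471084/((-572*(-437))) + 34482/4668619 = 2471084/249964 + 34482/4668619 = 2471084*(1/249964) + 34482/4668619 = 56161/5681 + 34482/4668619 = 262390203901/26522424539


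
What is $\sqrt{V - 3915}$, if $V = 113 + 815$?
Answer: $i \sqrt{2987} \approx 54.653 i$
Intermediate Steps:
$V = 928$
$\sqrt{V - 3915} = \sqrt{928 - 3915} = \sqrt{-2987} = i \sqrt{2987}$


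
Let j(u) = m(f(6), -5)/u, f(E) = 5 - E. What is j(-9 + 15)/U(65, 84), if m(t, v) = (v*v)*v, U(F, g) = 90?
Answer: -25/108 ≈ -0.23148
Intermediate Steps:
m(t, v) = v³ (m(t, v) = v²*v = v³)
j(u) = -125/u (j(u) = (-5)³/u = -125/u)
j(-9 + 15)/U(65, 84) = -125/(-9 + 15)/90 = -125/6*(1/90) = -125*⅙*(1/90) = -125/6*1/90 = -25/108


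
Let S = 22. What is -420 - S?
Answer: -442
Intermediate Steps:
-420 - S = -420 - 1*22 = -420 - 22 = -442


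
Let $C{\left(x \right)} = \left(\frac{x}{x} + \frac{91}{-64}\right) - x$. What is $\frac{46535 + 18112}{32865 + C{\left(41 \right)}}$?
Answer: $\frac{4137408}{2100709} \approx 1.9695$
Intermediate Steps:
$C{\left(x \right)} = - \frac{27}{64} - x$ ($C{\left(x \right)} = \left(1 + 91 \left(- \frac{1}{64}\right)\right) - x = \left(1 - \frac{91}{64}\right) - x = - \frac{27}{64} - x$)
$\frac{46535 + 18112}{32865 + C{\left(41 \right)}} = \frac{46535 + 18112}{32865 - \frac{2651}{64}} = \frac{64647}{32865 - \frac{2651}{64}} = \frac{64647}{\frac{2100709}{64}} = 64647 \cdot \frac{64}{2100709} = \frac{4137408}{2100709}$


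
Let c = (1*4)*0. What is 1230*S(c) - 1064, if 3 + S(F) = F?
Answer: -4754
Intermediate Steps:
c = 0 (c = 4*0 = 0)
S(F) = -3 + F
1230*S(c) - 1064 = 1230*(-3 + 0) - 1064 = 1230*(-3) - 1064 = -3690 - 1064 = -4754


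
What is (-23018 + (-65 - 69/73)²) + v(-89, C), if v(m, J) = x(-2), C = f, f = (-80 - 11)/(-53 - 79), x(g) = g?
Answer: -99498984/5329 ≈ -18671.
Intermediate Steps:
f = 91/132 (f = -91/(-132) = -91*(-1/132) = 91/132 ≈ 0.68939)
C = 91/132 ≈ 0.68939
v(m, J) = -2
(-23018 + (-65 - 69/73)²) + v(-89, C) = (-23018 + (-65 - 69/73)²) - 2 = (-23018 + (-4814/73)²) - 2 = (-23018 + 23174596/5329) - 2 = -99488326/5329 - 2 = -99498984/5329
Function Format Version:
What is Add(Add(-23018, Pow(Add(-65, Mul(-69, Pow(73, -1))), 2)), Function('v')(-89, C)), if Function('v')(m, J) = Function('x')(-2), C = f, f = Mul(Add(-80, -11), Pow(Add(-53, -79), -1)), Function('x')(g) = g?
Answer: Rational(-99498984, 5329) ≈ -18671.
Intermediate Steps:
f = Rational(91, 132) (f = Mul(-91, Pow(-132, -1)) = Mul(-91, Rational(-1, 132)) = Rational(91, 132) ≈ 0.68939)
C = Rational(91, 132) ≈ 0.68939
Function('v')(m, J) = -2
Add(Add(-23018, Pow(Add(-65, Mul(-69, Pow(73, -1))), 2)), Function('v')(-89, C)) = Add(Add(-23018, Pow(Add(-65, Mul(-69, Pow(73, -1))), 2)), -2) = Add(Add(-23018, Pow(Add(-65, Mul(-69, Rational(1, 73))), 2)), -2) = Add(Add(-23018, Pow(Add(-65, Rational(-69, 73)), 2)), -2) = Add(Add(-23018, Pow(Rational(-4814, 73), 2)), -2) = Add(Add(-23018, Rational(23174596, 5329)), -2) = Add(Rational(-99488326, 5329), -2) = Rational(-99498984, 5329)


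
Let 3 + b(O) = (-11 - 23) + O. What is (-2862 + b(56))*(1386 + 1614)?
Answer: -8529000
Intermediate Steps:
b(O) = -37 + O (b(O) = -3 + ((-11 - 23) + O) = -3 + (-34 + O) = -37 + O)
(-2862 + b(56))*(1386 + 1614) = (-2862 + (-37 + 56))*(1386 + 1614) = (-2862 + 19)*3000 = -2843*3000 = -8529000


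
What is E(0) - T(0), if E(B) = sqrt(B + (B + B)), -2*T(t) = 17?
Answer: 17/2 ≈ 8.5000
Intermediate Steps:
T(t) = -17/2 (T(t) = -1/2*17 = -17/2)
E(B) = sqrt(3)*sqrt(B) (E(B) = sqrt(B + 2*B) = sqrt(3*B) = sqrt(3)*sqrt(B))
E(0) - T(0) = sqrt(3)*sqrt(0) - 1*(-17/2) = sqrt(3)*0 + 17/2 = 0 + 17/2 = 17/2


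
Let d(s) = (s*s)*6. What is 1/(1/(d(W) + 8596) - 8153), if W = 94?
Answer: -61612/502322635 ≈ -0.00012265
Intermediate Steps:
d(s) = 6*s² (d(s) = s²*6 = 6*s²)
1/(1/(d(W) + 8596) - 8153) = 1/(1/(6*94² + 8596) - 8153) = 1/(1/(6*8836 + 8596) - 8153) = 1/(1/(53016 + 8596) - 8153) = 1/(1/61612 - 8153) = 1/(-502322635/61612) = -61612/502322635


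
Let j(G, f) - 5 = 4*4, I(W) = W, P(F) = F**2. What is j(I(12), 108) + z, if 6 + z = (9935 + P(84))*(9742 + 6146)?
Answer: 269953023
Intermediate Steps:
z = 269953002 (z = -6 + (9935 + 84**2)*(9742 + 6146) = -6 + (9935 + 7056)*15888 = -6 + 16991*15888 = -6 + 269953008 = 269953002)
j(G, f) = 21 (j(G, f) = 5 + 4*4 = 5 + 16 = 21)
j(I(12), 108) + z = 21 + 269953002 = 269953023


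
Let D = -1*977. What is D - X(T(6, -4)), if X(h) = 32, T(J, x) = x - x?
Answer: -1009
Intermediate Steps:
T(J, x) = 0
D = -977
D - X(T(6, -4)) = -977 - 1*32 = -977 - 32 = -1009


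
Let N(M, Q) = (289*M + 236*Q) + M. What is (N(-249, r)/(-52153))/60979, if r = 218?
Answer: 20762/3180237787 ≈ 6.5284e-6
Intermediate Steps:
N(M, Q) = 236*Q + 290*M (N(M, Q) = (236*Q + 289*M) + M = 236*Q + 290*M)
(N(-249, r)/(-52153))/60979 = ((236*218 + 290*(-249))/(-52153))/60979 = ((51448 - 72210)*(-1/52153))*(1/60979) = -20762*(-1/52153)*(1/60979) = (20762/52153)*(1/60979) = 20762/3180237787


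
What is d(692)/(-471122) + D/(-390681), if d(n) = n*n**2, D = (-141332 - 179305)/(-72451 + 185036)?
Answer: -2429236798816660361/3453702758236995 ≈ -703.37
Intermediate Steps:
D = -320637/112585 ≈ -2.8480
d(n) = n**3
d(692)/(-471122) + D/(-390681) = 692**3/(-471122) - 320637/112585/(-390681) = 331373888*(-1/471122) - 320637/112585*(-1/390681) = -165686944/235561 + 106879/14661606795 = -2429236798816660361/3453702758236995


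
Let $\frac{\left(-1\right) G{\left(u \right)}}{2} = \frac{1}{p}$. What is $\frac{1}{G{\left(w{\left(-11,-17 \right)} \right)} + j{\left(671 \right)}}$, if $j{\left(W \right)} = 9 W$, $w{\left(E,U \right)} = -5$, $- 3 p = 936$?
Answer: $\frac{156}{942085} \approx 0.00016559$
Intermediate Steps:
$p = -312$ ($p = \left(- \frac{1}{3}\right) 936 = -312$)
$G{\left(u \right)} = \frac{1}{156}$ ($G{\left(u \right)} = - \frac{2}{-312} = \left(-2\right) \left(- \frac{1}{312}\right) = \frac{1}{156}$)
$\frac{1}{G{\left(w{\left(-11,-17 \right)} \right)} + j{\left(671 \right)}} = \frac{1}{\frac{1}{156} + 9 \cdot 671} = \frac{1}{\frac{1}{156} + 6039} = \frac{1}{\frac{942085}{156}} = \frac{156}{942085}$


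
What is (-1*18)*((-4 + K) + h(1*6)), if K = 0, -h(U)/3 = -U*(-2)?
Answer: 720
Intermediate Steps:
h(U) = -6*U (h(U) = -3*(-U)*(-2) = -6*U)
(-1*18)*((-4 + K) + h(1*6)) = (-1*18)*((-4 + 0) - 6*6) = -18*(-4 - 6*6) = -18*(-4 - 36) = -18*(-40) = 720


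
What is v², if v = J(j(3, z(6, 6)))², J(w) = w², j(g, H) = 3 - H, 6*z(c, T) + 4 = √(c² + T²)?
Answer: 1459147297/6561 - 342899656*√2/2187 ≈ 662.59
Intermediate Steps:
z(c, T) = -⅔ + √(T² + c²)/6 (z(c, T) = -⅔ + √(c² + T²)/6 = -⅔ + √(T² + c²)/6)
v = (11/3 - √2)⁴ (v = ((3 - (-⅔ + √(6² + 6²)/6))²)² = ((3 - (-⅔ + √(36 + 36)/6))²)² = ((3 - (-⅔ + √72/6))²)² = ((3 - (-⅔ + (6*√2)/6))²)² = ((3 - (-⅔ + √2))²)² = ((3 + (⅔ - √2))²)² = ((11/3 - √2)²)² = (11/3 - √2)⁴ ≈ 25.741)
v² = (28033/81 - 6116*√2/27)²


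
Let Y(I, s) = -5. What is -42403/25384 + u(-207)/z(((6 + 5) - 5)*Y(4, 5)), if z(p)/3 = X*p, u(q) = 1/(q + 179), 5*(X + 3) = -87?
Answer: -272484851/163117584 ≈ -1.6705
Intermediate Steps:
X = -102/5 (X = -3 + (⅕)*(-87) = -3 - 87/5 = -102/5 ≈ -20.400)
u(q) = 1/(179 + q)
z(p) = -306*p/5 (z(p) = 3*(-102*p/5) = -306*p/5)
-42403/25384 + u(-207)/z(((6 + 5) - 5)*Y(4, 5)) = -42403/25384 + 1/((179 - 207)*((-306*((6 + 5) - 5)*(-5)/5))) = -42403*1/25384 + 1/((-28)*((-306*(11 - 5)*(-5)/5))) = -42403/25384 - 1/(28*((-1836*(-5)/5))) = -42403/25384 - 1/(28*((-306/5*(-30)))) = -42403/25384 - 1/28/1836 = -42403/25384 - 1/28*1/1836 = -42403/25384 - 1/51408 = -272484851/163117584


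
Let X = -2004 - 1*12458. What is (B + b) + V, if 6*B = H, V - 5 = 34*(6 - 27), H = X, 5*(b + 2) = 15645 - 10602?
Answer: -31691/15 ≈ -2112.7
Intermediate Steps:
b = 5033/5 (b = -2 + (15645 - 10602)/5 = -2 + (1/5)*5043 = -2 + 5043/5 = 5033/5 ≈ 1006.6)
X = -14462 (X = -2004 - 12458 = -14462)
H = -14462
V = -709 (V = 5 + 34*(6 - 27) = 5 + 34*(-21) = 5 - 714 = -709)
B = -7231/3 (B = (1/6)*(-14462) = -7231/3 ≈ -2410.3)
(B + b) + V = (-7231/3 + 5033/5) - 709 = -21056/15 - 709 = -31691/15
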